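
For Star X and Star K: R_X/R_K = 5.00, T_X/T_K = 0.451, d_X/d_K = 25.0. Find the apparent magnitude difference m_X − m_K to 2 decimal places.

6.95

L_X/L_K = (5.00)²(0.451)⁴ = 1.034.
F_X/F_K = (L_X/L_K)/(d_X/d_K)² = 1.034/625.0 = 0.001655.
m_X − m_K = −2.5 log₁₀(0.001655) = 6.95.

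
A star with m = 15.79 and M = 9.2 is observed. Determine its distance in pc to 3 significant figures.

m − M = 5 log₁₀(d/10 pc)
15.79 − (9.2) = 6.59 = 5 log₁₀(d/10)
d = 10 × 10^(6.59/5) = 10 × 10^1.318 = 208.0 pc.

208 pc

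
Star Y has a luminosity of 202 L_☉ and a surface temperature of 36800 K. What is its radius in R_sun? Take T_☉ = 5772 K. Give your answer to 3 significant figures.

0.350 R_sun

R/R_☉ = √(L/L_☉) / (T/T_☉)² = √(202) / (6.376)²
       = 14.21 / 40.65 = 0.3496.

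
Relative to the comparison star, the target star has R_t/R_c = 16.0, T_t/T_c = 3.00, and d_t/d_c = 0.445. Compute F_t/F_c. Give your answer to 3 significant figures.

1.05×10^5

L_t/L_c = (R_t/R_c)²(T_t/T_c)⁴ = (16.0)² × (3.00)⁴ = 2.074×10^4.
F_t/F_c = (L_t/L_c)/(d_t/d_c)² = 2.074×10^4 / (0.445)² = 1.047×10^5.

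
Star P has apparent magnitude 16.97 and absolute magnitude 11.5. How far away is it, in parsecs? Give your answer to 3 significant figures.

124 pc

m − M = 5 log₁₀(d/10 pc)
16.97 − (11.5) = 5.47 = 5 log₁₀(d/10)
d = 10 × 10^(5.47/5) = 10 × 10^1.094 = 124.2 pc.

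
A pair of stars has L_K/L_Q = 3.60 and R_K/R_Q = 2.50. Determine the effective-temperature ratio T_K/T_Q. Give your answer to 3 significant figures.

L ∝ R²T⁴ gives T ∝ (L/R²)^(1/4), so
T_K/T_Q = (3.60 / 2.50²)^(1/4) = (0.5760)^(1/4) = 0.8712.

0.871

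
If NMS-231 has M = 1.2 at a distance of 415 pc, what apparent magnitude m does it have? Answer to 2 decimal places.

m = M + 5 log₁₀(d/10 pc) = 1.2 + 5 log₁₀(415/10)
  = 1.2 + 5 × 1.618 = 1.2 + 8.09 = 9.29.

9.29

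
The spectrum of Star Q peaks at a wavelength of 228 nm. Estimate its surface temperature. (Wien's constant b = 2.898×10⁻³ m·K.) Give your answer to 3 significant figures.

T = b/λ_max = 2.898×10⁻³ / (228×10⁻⁹) = 1.271×10^4 K.

1.27×10^4 K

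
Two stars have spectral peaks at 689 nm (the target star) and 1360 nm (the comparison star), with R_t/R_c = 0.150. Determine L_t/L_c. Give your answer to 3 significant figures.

Wien's law gives T ∝ 1/λ_max, so T_t/T_c = λ_c/λ_t = 1360/689 = 1.974.
Then L ∝ R²T⁴ gives L_t/L_c = (0.150)² × (1.974)⁴ = 0.02250 × 15.18 = 0.3416.

0.342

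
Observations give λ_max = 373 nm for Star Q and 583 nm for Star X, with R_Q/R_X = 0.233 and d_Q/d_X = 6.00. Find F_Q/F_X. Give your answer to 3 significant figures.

Wien's law: T_Q/T_X = λ_X/λ_Q = 583/373 = 1.563.
L_Q/L_X = (R_Q/R_X)²(T_Q/T_X)⁴ = (0.233)²(1.563)⁴ = 0.3240.
F_Q/F_X = (L_Q/L_X)/(d_Q/d_X)² = 0.3240/(6.00)² = 0.009000.

0.00900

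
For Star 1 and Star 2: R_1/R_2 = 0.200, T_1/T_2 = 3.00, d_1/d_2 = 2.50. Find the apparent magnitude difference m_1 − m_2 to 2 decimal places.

0.71

L_1/L_2 = (0.200)²(3.00)⁴ = 3.240.
F_1/F_2 = (L_1/L_2)/(d_1/d_2)² = 3.240/6.250 = 0.5184.
m_1 − m_2 = −2.5 log₁₀(0.5184) = 0.71.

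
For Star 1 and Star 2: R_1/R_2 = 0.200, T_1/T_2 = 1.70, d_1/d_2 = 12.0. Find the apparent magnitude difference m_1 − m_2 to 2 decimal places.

L_1/L_2 = (0.200)²(1.70)⁴ = 0.3341.
F_1/F_2 = (L_1/L_2)/(d_1/d_2)² = 0.3341/144.0 = 0.002320.
m_1 − m_2 = −2.5 log₁₀(0.002320) = 6.59.

6.59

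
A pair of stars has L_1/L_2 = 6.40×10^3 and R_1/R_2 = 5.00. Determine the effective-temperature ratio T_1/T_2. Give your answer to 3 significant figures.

L ∝ R²T⁴ gives T ∝ (L/R²)^(1/4), so
T_1/T_2 = (6.40×10^3 / 5.00²)^(1/4) = (256.0)^(1/4) = 4.000.

4.00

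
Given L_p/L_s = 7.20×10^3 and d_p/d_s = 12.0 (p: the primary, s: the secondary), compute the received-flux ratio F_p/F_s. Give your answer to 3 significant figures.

F = L/(4πd²), so F_p/F_s = (L_p/L_s) / (d_p/d_s)²
= 7.20×10^3 / (12.0)² = 7.20×10^3 / 144.0 = 50.00.

50.0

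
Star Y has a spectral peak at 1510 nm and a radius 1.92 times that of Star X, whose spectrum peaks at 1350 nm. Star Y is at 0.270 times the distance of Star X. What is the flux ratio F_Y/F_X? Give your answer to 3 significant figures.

32.3

Wien's law: T_Y/T_X = λ_X/λ_Y = 1350/1510 = 0.8940.
L_Y/L_X = (R_Y/R_X)²(T_Y/T_X)⁴ = (1.92)²(0.8940)⁴ = 2.355.
F_Y/F_X = (L_Y/L_X)/(d_Y/d_X)² = 2.355/(0.270)² = 32.31.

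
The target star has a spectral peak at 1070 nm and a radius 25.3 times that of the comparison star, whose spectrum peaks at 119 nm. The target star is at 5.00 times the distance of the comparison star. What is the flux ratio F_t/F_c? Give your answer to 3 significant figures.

Wien's law: T_t/T_c = λ_c/λ_t = 119/1070 = 0.1112.
L_t/L_c = (R_t/R_c)²(T_t/T_c)⁴ = (25.3)²(0.1112)⁴ = 0.09793.
F_t/F_c = (L_t/L_c)/(d_t/d_c)² = 0.09793/(5.00)² = 0.003917.

0.00392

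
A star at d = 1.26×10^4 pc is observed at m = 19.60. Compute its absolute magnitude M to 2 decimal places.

M = m − 5 log₁₀(d/10 pc) = 19.60 − 5 log₁₀(1.26×10^4/10)
  = 19.60 − 5 × 3.100 = 19.60 − 15.50 = 4.10.

4.10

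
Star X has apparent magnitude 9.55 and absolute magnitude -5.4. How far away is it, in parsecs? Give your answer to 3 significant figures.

9.77×10^3 pc

m − M = 5 log₁₀(d/10 pc)
9.55 − (-5.4) = 14.95 = 5 log₁₀(d/10)
d = 10 × 10^(14.95/5) = 10 × 10^2.990 = 9772 pc.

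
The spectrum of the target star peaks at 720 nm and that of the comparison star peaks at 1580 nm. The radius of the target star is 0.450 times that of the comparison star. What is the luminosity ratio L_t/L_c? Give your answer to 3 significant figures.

4.70

Wien's law gives T ∝ 1/λ_max, so T_t/T_c = λ_c/λ_t = 1580/720 = 2.194.
Then L ∝ R²T⁴ gives L_t/L_c = (0.450)² × (2.194)⁴ = 0.2025 × 23.19 = 4.696.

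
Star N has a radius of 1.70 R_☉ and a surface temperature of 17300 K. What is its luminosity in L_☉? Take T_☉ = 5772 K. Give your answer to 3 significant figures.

L/L_☉ = (R/R_☉)² (T/T_☉)⁴ = (1.70)² × (17300/5772)⁴
       = 2.890 × (2.997)⁴ = 2.890 × 80.70 = 233.2.

233 L_☉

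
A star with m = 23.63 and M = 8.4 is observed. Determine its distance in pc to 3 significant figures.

m − M = 5 log₁₀(d/10 pc)
23.63 − (8.4) = 15.23 = 5 log₁₀(d/10)
d = 10 × 10^(15.23/5) = 10 × 10^3.046 = 1.112×10^4 pc.

1.11×10^4 pc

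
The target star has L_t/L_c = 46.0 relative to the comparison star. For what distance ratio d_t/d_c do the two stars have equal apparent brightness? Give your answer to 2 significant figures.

6.8

Equal flux requires L_t/d_t² = L_c/d_c², so d_t/d_c = √(L_t/L_c)
= √(46.0) = 6.782.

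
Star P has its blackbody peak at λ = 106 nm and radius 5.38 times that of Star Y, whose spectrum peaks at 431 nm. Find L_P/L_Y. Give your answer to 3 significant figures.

7.91×10^3

Wien's law gives T ∝ 1/λ_max, so T_P/T_Y = λ_Y/λ_P = 431/106 = 4.066.
Then L ∝ R²T⁴ gives L_P/L_Y = (5.38)² × (4.066)⁴ = 28.94 × 273.3 = 7911.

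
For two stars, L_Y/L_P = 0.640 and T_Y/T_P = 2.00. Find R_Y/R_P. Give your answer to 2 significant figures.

0.20

L ∝ R²T⁴ gives R ∝ √L / T², so
R_Y/R_P = √(0.640) / (2.00)² = 0.8000 / 4.000 = 0.2000.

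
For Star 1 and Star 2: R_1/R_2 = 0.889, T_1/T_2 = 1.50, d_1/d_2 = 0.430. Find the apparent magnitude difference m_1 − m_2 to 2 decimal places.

-3.34

L_1/L_2 = (0.889)²(1.50)⁴ = 4.001.
F_1/F_2 = (L_1/L_2)/(d_1/d_2)² = 4.001/0.1849 = 21.64.
m_1 − m_2 = −2.5 log₁₀(21.64) = -3.34.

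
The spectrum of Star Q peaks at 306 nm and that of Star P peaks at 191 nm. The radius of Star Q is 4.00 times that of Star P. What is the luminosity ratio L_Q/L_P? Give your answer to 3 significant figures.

Wien's law gives T ∝ 1/λ_max, so T_Q/T_P = λ_P/λ_Q = 191/306 = 0.6242.
Then L ∝ R²T⁴ gives L_Q/L_P = (4.00)² × (0.6242)⁴ = 16.00 × 0.1518 = 2.429.

2.43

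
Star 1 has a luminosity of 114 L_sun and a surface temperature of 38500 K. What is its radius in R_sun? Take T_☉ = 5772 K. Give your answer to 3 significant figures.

R/R_☉ = √(L/L_☉) / (T/T_☉)² = √(114) / (6.670)²
       = 10.68 / 44.49 = 0.2400.

0.240 R_sun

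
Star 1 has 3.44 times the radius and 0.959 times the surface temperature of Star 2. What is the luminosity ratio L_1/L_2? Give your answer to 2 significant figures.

10

From the Stefan–Boltzmann law, L ∝ R²T⁴, so
L_1/L_2 = (R_1/R_2)² (T_1/T_2)⁴ = (3.44)² × (0.959)⁴ = 11.83 × 0.8458 = 10.01.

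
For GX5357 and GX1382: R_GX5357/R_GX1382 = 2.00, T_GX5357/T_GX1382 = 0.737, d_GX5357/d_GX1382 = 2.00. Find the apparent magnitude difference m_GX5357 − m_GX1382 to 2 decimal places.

1.33

L_GX5357/L_GX1382 = (2.00)²(0.737)⁴ = 1.180.
F_GX5357/F_GX1382 = (L_GX5357/L_GX1382)/(d_GX5357/d_GX1382)² = 1.180/4.000 = 0.2950.
m_GX5357 − m_GX1382 = −2.5 log₁₀(0.2950) = 1.33.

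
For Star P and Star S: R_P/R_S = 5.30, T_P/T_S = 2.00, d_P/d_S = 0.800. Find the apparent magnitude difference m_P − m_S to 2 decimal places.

L_P/L_S = (5.30)²(2.00)⁴ = 449.4.
F_P/F_S = (L_P/L_S)/(d_P/d_S)² = 449.4/0.6400 = 702.2.
m_P − m_S = −2.5 log₁₀(702.2) = -7.12.

-7.12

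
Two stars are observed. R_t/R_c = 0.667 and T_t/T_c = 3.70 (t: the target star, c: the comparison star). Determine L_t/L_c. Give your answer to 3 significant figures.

From the Stefan–Boltzmann law, L ∝ R²T⁴, so
L_t/L_c = (R_t/R_c)² (T_t/T_c)⁴ = (0.667)² × (3.70)⁴ = 0.4449 × 187.4 = 83.38.

83.4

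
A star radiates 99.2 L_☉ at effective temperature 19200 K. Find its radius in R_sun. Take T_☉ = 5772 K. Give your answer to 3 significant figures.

0.900 R_sun

R/R_☉ = √(L/L_☉) / (T/T_☉)² = √(99.2) / (3.326)²
       = 9.960 / 11.06 = 0.9001.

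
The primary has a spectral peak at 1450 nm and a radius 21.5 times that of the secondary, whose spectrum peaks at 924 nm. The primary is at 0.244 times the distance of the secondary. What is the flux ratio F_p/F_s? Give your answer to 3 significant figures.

Wien's law: T_p/T_s = λ_s/λ_p = 924/1450 = 0.6372.
L_p/L_s = (R_p/R_s)²(T_p/T_s)⁴ = (21.5)²(0.6372)⁴ = 76.22.
F_p/F_s = (L_p/L_s)/(d_p/d_s)² = 76.22/(0.244)² = 1280.

1.28×10^3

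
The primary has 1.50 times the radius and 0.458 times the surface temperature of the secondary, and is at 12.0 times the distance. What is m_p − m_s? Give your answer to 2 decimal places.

L_p/L_s = (1.50)²(0.458)⁴ = 0.09900.
F_p/F_s = (L_p/L_s)/(d_p/d_s)² = 0.09900/144.0 = 6.875×10^-4.
m_p − m_s = −2.5 log₁₀(6.875×10^-4) = 7.91.

7.91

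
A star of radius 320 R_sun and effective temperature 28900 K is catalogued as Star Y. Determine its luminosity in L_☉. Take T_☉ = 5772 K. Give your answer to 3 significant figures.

6.44×10^7 L_☉

L/L_☉ = (R/R_☉)² (T/T_☉)⁴ = (320)² × (28900/5772)⁴
       = 1.024×10^5 × (5.007)⁴ = 1.024×10^5 × 628.5 = 6.436×10^7.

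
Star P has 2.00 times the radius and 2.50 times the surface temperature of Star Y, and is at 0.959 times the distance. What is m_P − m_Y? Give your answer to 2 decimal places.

L_P/L_Y = (2.00)²(2.50)⁴ = 156.2.
F_P/F_Y = (L_P/L_Y)/(d_P/d_Y)² = 156.2/0.9197 = 169.9.
m_P − m_Y = −2.5 log₁₀(169.9) = -5.58.

-5.58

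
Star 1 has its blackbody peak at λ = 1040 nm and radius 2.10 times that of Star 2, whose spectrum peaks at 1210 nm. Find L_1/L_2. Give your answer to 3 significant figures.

8.08

Wien's law gives T ∝ 1/λ_max, so T_1/T_2 = λ_2/λ_1 = 1210/1040 = 1.163.
Then L ∝ R²T⁴ gives L_1/L_2 = (2.10)² × (1.163)⁴ = 4.410 × 1.832 = 8.081.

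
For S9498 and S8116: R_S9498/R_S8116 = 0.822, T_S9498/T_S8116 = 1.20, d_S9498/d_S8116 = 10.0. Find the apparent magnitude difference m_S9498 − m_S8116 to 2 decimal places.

4.63

L_S9498/L_S8116 = (0.822)²(1.20)⁴ = 1.401.
F_S9498/F_S8116 = (L_S9498/L_S8116)/(d_S9498/d_S8116)² = 1.401/100.0 = 0.01401.
m_S9498 − m_S8116 = −2.5 log₁₀(0.01401) = 4.63.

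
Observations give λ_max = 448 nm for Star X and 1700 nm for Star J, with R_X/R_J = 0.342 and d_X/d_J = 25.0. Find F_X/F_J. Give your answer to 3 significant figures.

Wien's law: T_X/T_J = λ_J/λ_X = 1700/448 = 3.795.
L_X/L_J = (R_X/R_J)²(T_X/T_J)⁴ = (0.342)²(3.795)⁴ = 24.25.
F_X/F_J = (L_X/L_J)/(d_X/d_J)² = 24.25/(25.0)² = 0.03880.

0.0388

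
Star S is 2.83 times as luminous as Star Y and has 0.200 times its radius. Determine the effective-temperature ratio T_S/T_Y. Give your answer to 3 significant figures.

2.90

L ∝ R²T⁴ gives T ∝ (L/R²)^(1/4), so
T_S/T_Y = (2.83 / 0.200²)^(1/4) = (70.75)^(1/4) = 2.900.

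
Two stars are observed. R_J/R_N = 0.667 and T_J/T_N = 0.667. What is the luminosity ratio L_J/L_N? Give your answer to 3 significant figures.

From the Stefan–Boltzmann law, L ∝ R²T⁴, so
L_J/L_N = (R_J/R_N)² (T_J/T_N)⁴ = (0.667)² × (0.667)⁴ = 0.4449 × 0.1979 = 0.08806.

0.0881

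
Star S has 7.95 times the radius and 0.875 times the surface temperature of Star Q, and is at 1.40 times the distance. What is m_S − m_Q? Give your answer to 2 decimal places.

L_S/L_Q = (7.95)²(0.875)⁴ = 37.05.
F_S/F_Q = (L_S/L_Q)/(d_S/d_Q)² = 37.05/1.960 = 18.90.
m_S − m_Q = −2.5 log₁₀(18.90) = -3.19.

-3.19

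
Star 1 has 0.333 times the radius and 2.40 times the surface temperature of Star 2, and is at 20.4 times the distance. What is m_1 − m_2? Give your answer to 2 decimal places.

L_1/L_2 = (0.333)²(2.40)⁴ = 3.679.
F_1/F_2 = (L_1/L_2)/(d_1/d_2)² = 3.679/416.2 = 0.008840.
m_1 − m_2 = −2.5 log₁₀(0.008840) = 5.13.

5.13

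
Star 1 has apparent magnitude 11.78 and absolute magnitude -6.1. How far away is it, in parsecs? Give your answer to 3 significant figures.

m − M = 5 log₁₀(d/10 pc)
11.78 − (-6.1) = 17.88 = 5 log₁₀(d/10)
d = 10 × 10^(17.88/5) = 10 × 10^3.576 = 3.767×10^4 pc.

3.77×10^4 pc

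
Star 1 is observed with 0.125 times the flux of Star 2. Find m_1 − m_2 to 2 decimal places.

2.26

m_1 − m_2 = −2.5 log₁₀(F_1/F_2) = −2.5 log₁₀(0.125) = −2.5 × (-0.903) = 2.258.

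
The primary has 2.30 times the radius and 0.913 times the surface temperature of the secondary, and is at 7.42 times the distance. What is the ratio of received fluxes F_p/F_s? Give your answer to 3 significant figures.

0.0668

L_p/L_s = (R_p/R_s)²(T_p/T_s)⁴ = (2.30)² × (0.913)⁴ = 3.676.
F_p/F_s = (L_p/L_s)/(d_p/d_s)² = 3.676 / (7.42)² = 0.06676.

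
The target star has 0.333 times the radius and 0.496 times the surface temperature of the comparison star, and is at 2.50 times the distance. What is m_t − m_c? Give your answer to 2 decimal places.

L_t/L_c = (0.333)²(0.496)⁴ = 0.006711.
F_t/F_c = (L_t/L_c)/(d_t/d_c)² = 0.006711/6.250 = 0.001074.
m_t − m_c = −2.5 log₁₀(0.001074) = 7.42.

7.42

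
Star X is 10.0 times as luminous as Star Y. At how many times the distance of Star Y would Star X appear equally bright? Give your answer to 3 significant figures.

Equal flux requires L_X/d_X² = L_Y/d_Y², so d_X/d_Y = √(L_X/L_Y)
= √(10.0) = 3.162.

3.16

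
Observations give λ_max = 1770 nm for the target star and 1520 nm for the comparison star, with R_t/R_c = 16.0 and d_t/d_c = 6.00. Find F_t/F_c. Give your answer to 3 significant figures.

3.87

Wien's law: T_t/T_c = λ_c/λ_t = 1520/1770 = 0.8588.
L_t/L_c = (R_t/R_c)²(T_t/T_c)⁴ = (16.0)²(0.8588)⁴ = 139.2.
F_t/F_c = (L_t/L_c)/(d_t/d_c)² = 139.2/(6.00)² = 3.867.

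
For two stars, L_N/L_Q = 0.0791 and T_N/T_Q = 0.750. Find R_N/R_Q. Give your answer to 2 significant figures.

L ∝ R²T⁴ gives R ∝ √L / T², so
R_N/R_Q = √(0.0791) / (0.750)² = 0.2812 / 0.5625 = 0.5000.

0.50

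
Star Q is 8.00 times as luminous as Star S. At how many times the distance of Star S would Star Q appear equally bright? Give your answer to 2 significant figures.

Equal flux requires L_Q/d_Q² = L_S/d_S², so d_Q/d_S = √(L_Q/L_S)
= √(8.00) = 2.828.

2.8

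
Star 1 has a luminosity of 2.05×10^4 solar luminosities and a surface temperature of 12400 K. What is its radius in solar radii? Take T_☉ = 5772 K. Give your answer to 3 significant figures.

31.0 solar radii

R/R_☉ = √(L/L_☉) / (T/T_☉)² = √(2.05×10^4) / (2.148)²
       = 143.2 / 4.615 = 31.02.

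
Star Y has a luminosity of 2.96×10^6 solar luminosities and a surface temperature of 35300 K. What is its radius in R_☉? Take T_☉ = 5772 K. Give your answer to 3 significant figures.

R/R_☉ = √(L/L_☉) / (T/T_☉)² = √(2.96×10^6) / (6.116)²
       = 1720 / 37.40 = 46.00.

46.0 R_☉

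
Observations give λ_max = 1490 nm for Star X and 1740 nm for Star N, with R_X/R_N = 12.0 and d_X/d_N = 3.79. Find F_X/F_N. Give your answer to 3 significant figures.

Wien's law: T_X/T_N = λ_N/λ_X = 1740/1490 = 1.168.
L_X/L_N = (R_X/R_N)²(T_X/T_N)⁴ = (12.0)²(1.168)⁴ = 267.8.
F_X/F_N = (L_X/L_N)/(d_X/d_N)² = 267.8/(3.79)² = 18.64.

18.6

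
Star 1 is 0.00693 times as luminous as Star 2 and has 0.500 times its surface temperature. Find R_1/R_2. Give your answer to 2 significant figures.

L ∝ R²T⁴ gives R ∝ √L / T², so
R_1/R_2 = √(0.00693) / (0.500)² = 0.08325 / 0.2500 = 0.3330.

0.33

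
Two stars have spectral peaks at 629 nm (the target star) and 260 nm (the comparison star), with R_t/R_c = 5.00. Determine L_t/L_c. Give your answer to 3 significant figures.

0.730

Wien's law gives T ∝ 1/λ_max, so T_t/T_c = λ_c/λ_t = 260/629 = 0.4134.
Then L ∝ R²T⁴ gives L_t/L_c = (5.00)² × (0.4134)⁴ = 25.00 × 0.02919 = 0.7298.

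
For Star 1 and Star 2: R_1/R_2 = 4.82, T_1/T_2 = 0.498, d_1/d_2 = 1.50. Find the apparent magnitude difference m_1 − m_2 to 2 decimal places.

L_1/L_2 = (4.82)²(0.498)⁴ = 1.429.
F_1/F_2 = (L_1/L_2)/(d_1/d_2)² = 1.429/2.250 = 0.6351.
m_1 − m_2 = −2.5 log₁₀(0.6351) = 0.49.

0.49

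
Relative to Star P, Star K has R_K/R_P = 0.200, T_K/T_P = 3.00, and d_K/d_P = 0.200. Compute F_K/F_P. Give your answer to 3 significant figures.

81.0

L_K/L_P = (R_K/R_P)²(T_K/T_P)⁴ = (0.200)² × (3.00)⁴ = 3.240.
F_K/F_P = (L_K/L_P)/(d_K/d_P)² = 3.240 / (0.200)² = 81.00.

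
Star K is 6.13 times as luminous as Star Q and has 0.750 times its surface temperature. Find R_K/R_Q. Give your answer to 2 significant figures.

L ∝ R²T⁴ gives R ∝ √L / T², so
R_K/R_Q = √(6.13) / (0.750)² = 2.476 / 0.5625 = 4.402.

4.4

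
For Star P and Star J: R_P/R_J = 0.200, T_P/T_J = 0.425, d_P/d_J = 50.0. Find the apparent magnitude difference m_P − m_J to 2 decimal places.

L_P/L_J = (0.200)²(0.425)⁴ = 0.001305.
F_P/F_J = (L_P/L_J)/(d_P/d_J)² = 0.001305/2500 = 5.220×10^-7.
m_P − m_J = −2.5 log₁₀(5.220×10^-7) = 15.71.

15.71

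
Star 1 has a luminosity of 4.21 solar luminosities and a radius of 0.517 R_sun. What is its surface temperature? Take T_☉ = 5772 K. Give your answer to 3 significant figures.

1.15×10^4 K

T/T_☉ = (L/L_☉)^(1/4) / (R/R_☉)^(1/2)
T = 5772 × (4.21)^(1/4) / √(0.517) = 5772 × 1.432 / 0.7190 = 1.150×10^4 K.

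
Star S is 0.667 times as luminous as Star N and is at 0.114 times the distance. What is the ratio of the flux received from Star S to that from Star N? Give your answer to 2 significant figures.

51

F = L/(4πd²), so F_S/F_N = (L_S/L_N) / (d_S/d_N)²
= 0.667 / (0.114)² = 0.667 / 0.01300 = 51.32.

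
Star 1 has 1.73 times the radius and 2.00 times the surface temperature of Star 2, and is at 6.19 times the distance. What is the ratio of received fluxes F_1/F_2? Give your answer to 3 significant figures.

1.25

L_1/L_2 = (R_1/R_2)²(T_1/T_2)⁴ = (1.73)² × (2.00)⁴ = 47.89.
F_1/F_2 = (L_1/L_2)/(d_1/d_2)² = 47.89 / (6.19)² = 1.250.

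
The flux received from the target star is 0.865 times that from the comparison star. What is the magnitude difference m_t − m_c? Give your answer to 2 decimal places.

m_t − m_c = −2.5 log₁₀(F_t/F_c) = −2.5 log₁₀(0.865) = −2.5 × (-0.063) = 0.157.

0.16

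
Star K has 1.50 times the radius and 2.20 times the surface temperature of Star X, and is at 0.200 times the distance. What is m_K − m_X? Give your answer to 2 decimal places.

-7.80

L_K/L_X = (1.50)²(2.20)⁴ = 52.71.
F_K/F_X = (L_K/L_X)/(d_K/d_X)² = 52.71/0.04000 = 1318.
m_K − m_X = −2.5 log₁₀(1318) = -7.80.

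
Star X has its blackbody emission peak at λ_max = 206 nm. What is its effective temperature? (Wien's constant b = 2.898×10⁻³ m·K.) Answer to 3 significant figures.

T = b/λ_max = 2.898×10⁻³ / (206×10⁻⁹) = 1.407×10^4 K.

1.41×10^4 K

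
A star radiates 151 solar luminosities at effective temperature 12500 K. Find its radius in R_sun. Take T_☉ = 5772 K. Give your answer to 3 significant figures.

R/R_☉ = √(L/L_☉) / (T/T_☉)² = √(151) / (2.166)²
       = 12.29 / 4.690 = 2.620.

2.62 R_sun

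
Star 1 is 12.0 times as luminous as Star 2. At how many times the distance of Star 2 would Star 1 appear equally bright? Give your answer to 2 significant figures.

3.5

Equal flux requires L_1/d_1² = L_2/d_2², so d_1/d_2 = √(L_1/L_2)
= √(12.0) = 3.464.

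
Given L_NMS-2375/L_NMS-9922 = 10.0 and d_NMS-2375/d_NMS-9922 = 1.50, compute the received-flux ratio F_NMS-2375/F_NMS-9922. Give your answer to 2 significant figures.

F = L/(4πd²), so F_NMS-2375/F_NMS-9922 = (L_NMS-2375/L_NMS-9922) / (d_NMS-2375/d_NMS-9922)²
= 10.0 / (1.50)² = 10.0 / 2.250 = 4.444.

4.4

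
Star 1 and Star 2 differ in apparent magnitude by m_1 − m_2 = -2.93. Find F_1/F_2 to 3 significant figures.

F_1/F_2 = 10^(−(m_1 − m_2)/2.5) = 10^(2.93/2.5) = 10^1.172 = 14.86.

14.9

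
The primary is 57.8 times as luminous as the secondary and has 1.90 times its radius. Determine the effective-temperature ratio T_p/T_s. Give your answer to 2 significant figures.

L ∝ R²T⁴ gives T ∝ (L/R²)^(1/4), so
T_p/T_s = (57.8 / 1.90²)^(1/4) = (16.01)^(1/4) = 2.000.

2.0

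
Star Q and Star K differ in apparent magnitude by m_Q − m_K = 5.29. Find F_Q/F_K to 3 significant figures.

0.00766

F_Q/F_K = 10^(−(m_Q − m_K)/2.5) = 10^(-5.29/2.5) = 10^-2.116 = 0.007656.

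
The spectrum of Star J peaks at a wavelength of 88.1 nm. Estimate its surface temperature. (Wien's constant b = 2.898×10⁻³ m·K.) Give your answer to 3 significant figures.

T = b/λ_max = 2.898×10⁻³ / (88.1×10⁻⁹) = 3.289×10^4 K.

3.29×10^4 K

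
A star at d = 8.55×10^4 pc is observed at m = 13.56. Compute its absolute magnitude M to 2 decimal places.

M = m − 5 log₁₀(d/10 pc) = 13.56 − 5 log₁₀(8.55×10^4/10)
  = 13.56 − 5 × 3.932 = 13.56 − 19.66 = -6.10.

-6.10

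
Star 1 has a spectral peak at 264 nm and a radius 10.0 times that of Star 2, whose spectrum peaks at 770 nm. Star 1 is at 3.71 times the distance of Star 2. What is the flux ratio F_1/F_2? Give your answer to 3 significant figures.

Wien's law: T_1/T_2 = λ_2/λ_1 = 770/264 = 2.917.
L_1/L_2 = (R_1/R_2)²(T_1/T_2)⁴ = (10.0)²(2.917)⁴ = 7237.
F_1/F_2 = (L_1/L_2)/(d_1/d_2)² = 7237/(3.71)² = 525.8.

526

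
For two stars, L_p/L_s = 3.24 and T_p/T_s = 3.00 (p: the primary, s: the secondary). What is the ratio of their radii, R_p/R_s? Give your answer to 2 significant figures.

L ∝ R²T⁴ gives R ∝ √L / T², so
R_p/R_s = √(3.24) / (3.00)² = 1.800 / 9.000 = 0.2000.

0.20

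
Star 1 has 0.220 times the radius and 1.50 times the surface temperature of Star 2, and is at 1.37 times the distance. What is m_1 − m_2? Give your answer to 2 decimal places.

2.21

L_1/L_2 = (0.220)²(1.50)⁴ = 0.2450.
F_1/F_2 = (L_1/L_2)/(d_1/d_2)² = 0.2450/1.877 = 0.1305.
m_1 − m_2 = −2.5 log₁₀(0.1305) = 2.21.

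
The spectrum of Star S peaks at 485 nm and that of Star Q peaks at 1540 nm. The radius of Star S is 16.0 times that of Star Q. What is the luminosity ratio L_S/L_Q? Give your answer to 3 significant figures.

2.60×10^4

Wien's law gives T ∝ 1/λ_max, so T_S/T_Q = λ_Q/λ_S = 1540/485 = 3.175.
Then L ∝ R²T⁴ gives L_S/L_Q = (16.0)² × (3.175)⁴ = 256.0 × 101.7 = 2.602×10^4.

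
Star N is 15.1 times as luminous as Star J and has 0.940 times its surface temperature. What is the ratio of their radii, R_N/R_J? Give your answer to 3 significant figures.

4.40

L ∝ R²T⁴ gives R ∝ √L / T², so
R_N/R_J = √(15.1) / (0.940)² = 3.886 / 0.8836 = 4.398.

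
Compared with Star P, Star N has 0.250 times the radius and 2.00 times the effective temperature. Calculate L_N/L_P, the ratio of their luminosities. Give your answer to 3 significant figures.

1.00

From the Stefan–Boltzmann law, L ∝ R²T⁴, so
L_N/L_P = (R_N/R_P)² (T_N/T_P)⁴ = (0.250)² × (2.00)⁴ = 0.06250 × 16.00 = 1.000.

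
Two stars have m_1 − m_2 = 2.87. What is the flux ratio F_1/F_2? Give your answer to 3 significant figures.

F_1/F_2 = 10^(−(m_1 − m_2)/2.5) = 10^(-2.87/2.5) = 10^-1.148 = 0.07112.

0.0711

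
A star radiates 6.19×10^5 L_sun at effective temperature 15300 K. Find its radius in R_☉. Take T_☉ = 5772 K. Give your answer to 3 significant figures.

R/R_☉ = √(L/L_☉) / (T/T_☉)² = √(6.19×10^5) / (2.651)²
       = 786.8 / 7.026 = 112.0.

112 R_☉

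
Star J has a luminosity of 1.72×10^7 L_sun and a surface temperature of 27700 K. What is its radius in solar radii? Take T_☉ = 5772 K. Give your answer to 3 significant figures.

180 solar radii

R/R_☉ = √(L/L_☉) / (T/T_☉)² = √(1.72×10^7) / (4.799)²
       = 4147 / 23.03 = 180.1.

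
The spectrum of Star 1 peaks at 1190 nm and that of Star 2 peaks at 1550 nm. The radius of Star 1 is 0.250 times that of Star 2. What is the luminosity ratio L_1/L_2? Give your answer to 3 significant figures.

0.180

Wien's law gives T ∝ 1/λ_max, so T_1/T_2 = λ_2/λ_1 = 1550/1190 = 1.303.
Then L ∝ R²T⁴ gives L_1/L_2 = (0.250)² × (1.303)⁴ = 0.06250 × 2.878 = 0.1799.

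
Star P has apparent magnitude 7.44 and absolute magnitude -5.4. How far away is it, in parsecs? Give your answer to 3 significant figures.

3.70×10^3 pc

m − M = 5 log₁₀(d/10 pc)
7.44 − (-5.4) = 12.84 = 5 log₁₀(d/10)
d = 10 × 10^(12.84/5) = 10 × 10^2.568 = 3698 pc.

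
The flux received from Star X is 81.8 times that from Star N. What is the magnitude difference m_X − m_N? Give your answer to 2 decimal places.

-4.78

m_X − m_N = −2.5 log₁₀(F_X/F_N) = −2.5 log₁₀(81.8) = −2.5 × (1.913) = -4.782.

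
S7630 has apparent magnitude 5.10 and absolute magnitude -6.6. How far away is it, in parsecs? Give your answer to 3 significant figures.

2.19×10^3 pc

m − M = 5 log₁₀(d/10 pc)
5.10 − (-6.6) = 11.70 = 5 log₁₀(d/10)
d = 10 × 10^(11.70/5) = 10 × 10^2.340 = 2188 pc.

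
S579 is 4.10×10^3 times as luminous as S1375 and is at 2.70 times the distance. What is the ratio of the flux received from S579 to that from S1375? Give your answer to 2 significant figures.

5.6×10^2

F = L/(4πd²), so F_S579/F_S1375 = (L_S579/L_S1375) / (d_S579/d_S1375)²
= 4.10×10^3 / (2.70)² = 4.10×10^3 / 7.290 = 562.4.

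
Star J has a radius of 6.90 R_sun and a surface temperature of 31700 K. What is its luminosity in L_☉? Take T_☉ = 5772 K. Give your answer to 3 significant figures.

4.33×10^4 L_☉

L/L_☉ = (R/R_☉)² (T/T_☉)⁴ = (6.90)² × (31700/5772)⁴
       = 47.61 × (5.492)⁴ = 47.61 × 909.8 = 4.331×10^4.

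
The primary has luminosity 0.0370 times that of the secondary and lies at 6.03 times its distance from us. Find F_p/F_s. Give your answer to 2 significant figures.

0.0010

F = L/(4πd²), so F_p/F_s = (L_p/L_s) / (d_p/d_s)²
= 0.0370 / (6.03)² = 0.0370 / 36.36 = 0.001018.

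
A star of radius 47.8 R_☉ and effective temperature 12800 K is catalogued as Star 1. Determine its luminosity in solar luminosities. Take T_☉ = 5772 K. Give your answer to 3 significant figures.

5.53×10^4 solar luminosities

L/L_☉ = (R/R_☉)² (T/T_☉)⁴ = (47.8)² × (12800/5772)⁴
       = 2285 × (2.218)⁴ = 2285 × 24.18 = 5.526×10^4.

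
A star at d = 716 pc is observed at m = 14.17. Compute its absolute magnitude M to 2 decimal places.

4.90

M = m − 5 log₁₀(d/10 pc) = 14.17 − 5 log₁₀(716/10)
  = 14.17 − 5 × 1.855 = 14.17 − 9.27 = 4.90.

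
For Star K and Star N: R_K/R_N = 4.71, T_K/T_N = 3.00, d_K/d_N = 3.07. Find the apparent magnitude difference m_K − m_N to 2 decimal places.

L_K/L_N = (4.71)²(3.00)⁴ = 1797.
F_K/F_N = (L_K/L_N)/(d_K/d_N)² = 1797/9.425 = 190.7.
m_K − m_N = −2.5 log₁₀(190.7) = -5.70.

-5.70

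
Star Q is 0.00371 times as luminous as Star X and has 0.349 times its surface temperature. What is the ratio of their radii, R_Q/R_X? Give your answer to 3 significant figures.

L ∝ R²T⁴ gives R ∝ √L / T², so
R_Q/R_X = √(0.00371) / (0.349)² = 0.06091 / 0.1218 = 0.5001.

0.500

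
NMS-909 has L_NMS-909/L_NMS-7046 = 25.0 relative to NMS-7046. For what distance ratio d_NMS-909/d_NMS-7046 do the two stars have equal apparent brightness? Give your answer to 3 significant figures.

5.00

Equal flux requires L_NMS-909/d_NMS-909² = L_NMS-7046/d_NMS-7046², so d_NMS-909/d_NMS-7046 = √(L_NMS-909/L_NMS-7046)
= √(25.0) = 5.000.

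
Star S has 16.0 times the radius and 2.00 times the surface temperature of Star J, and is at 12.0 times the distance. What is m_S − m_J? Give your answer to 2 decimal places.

L_S/L_J = (16.0)²(2.00)⁴ = 4096.
F_S/F_J = (L_S/L_J)/(d_S/d_J)² = 4096/144.0 = 28.44.
m_S − m_J = −2.5 log₁₀(28.44) = -3.63.

-3.63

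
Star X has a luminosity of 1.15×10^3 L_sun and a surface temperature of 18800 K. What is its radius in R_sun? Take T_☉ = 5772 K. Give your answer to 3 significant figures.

R/R_☉ = √(L/L_☉) / (T/T_☉)² = √(1.15×10^3) / (3.257)²
       = 33.91 / 10.61 = 3.197.

3.20 R_sun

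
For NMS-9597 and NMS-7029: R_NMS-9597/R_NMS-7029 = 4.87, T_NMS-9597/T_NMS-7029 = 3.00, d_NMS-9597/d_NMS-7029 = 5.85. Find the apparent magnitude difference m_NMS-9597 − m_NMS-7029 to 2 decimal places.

L_NMS-9597/L_NMS-7029 = (4.87)²(3.00)⁴ = 1921.
F_NMS-9597/F_NMS-7029 = (L_NMS-9597/L_NMS-7029)/(d_NMS-9597/d_NMS-7029)² = 1921/34.22 = 56.13.
m_NMS-9597 − m_NMS-7029 = −2.5 log₁₀(56.13) = -4.37.

-4.37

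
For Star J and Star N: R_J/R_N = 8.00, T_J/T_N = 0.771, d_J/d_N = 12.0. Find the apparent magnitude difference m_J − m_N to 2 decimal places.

2.01

L_J/L_N = (8.00)²(0.771)⁴ = 22.62.
F_J/F_N = (L_J/L_N)/(d_J/d_N)² = 22.62/144.0 = 0.1570.
m_J − m_N = −2.5 log₁₀(0.1570) = 2.01.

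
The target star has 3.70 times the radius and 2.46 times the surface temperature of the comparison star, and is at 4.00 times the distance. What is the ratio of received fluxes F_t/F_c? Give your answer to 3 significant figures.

L_t/L_c = (R_t/R_c)²(T_t/T_c)⁴ = (3.70)² × (2.46)⁴ = 501.4.
F_t/F_c = (L_t/L_c)/(d_t/d_c)² = 501.4 / (4.00)² = 31.33.

31.3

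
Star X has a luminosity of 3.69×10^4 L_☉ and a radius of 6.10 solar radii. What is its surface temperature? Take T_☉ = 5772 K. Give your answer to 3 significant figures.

T/T_☉ = (L/L_☉)^(1/4) / (R/R_☉)^(1/2)
T = 5772 × (3.69×10^4)^(1/4) / √(6.10) = 5772 × 13.86 / 2.470 = 3.239×10^4 K.

3.24×10^4 K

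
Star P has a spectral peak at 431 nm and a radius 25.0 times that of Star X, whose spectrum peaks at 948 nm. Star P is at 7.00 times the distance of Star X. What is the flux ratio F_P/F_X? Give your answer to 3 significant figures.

Wien's law: T_P/T_X = λ_X/λ_P = 948/431 = 2.200.
L_P/L_X = (R_P/R_X)²(T_P/T_X)⁴ = (25.0)²(2.200)⁴ = 1.463×10^4.
F_P/F_X = (L_P/L_X)/(d_P/d_X)² = 1.463×10^4/(7.00)² = 298.5.

299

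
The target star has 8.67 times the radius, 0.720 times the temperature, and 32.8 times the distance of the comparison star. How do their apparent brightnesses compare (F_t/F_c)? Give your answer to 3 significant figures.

L_t/L_c = (R_t/R_c)²(T_t/T_c)⁴ = (8.67)² × (0.720)⁴ = 20.20.
F_t/F_c = (L_t/L_c)/(d_t/d_c)² = 20.20 / (32.8)² = 0.01878.

0.0188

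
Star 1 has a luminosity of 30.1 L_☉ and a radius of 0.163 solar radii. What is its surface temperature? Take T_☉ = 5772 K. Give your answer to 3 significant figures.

3.35×10^4 K

T/T_☉ = (L/L_☉)^(1/4) / (R/R_☉)^(1/2)
T = 5772 × (30.1)^(1/4) / √(0.163) = 5772 × 2.342 / 0.4037 = 3.349×10^4 K.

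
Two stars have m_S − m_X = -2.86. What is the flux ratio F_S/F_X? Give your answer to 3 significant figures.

F_S/F_X = 10^(−(m_S − m_X)/2.5) = 10^(2.86/2.5) = 10^1.144 = 13.93.

13.9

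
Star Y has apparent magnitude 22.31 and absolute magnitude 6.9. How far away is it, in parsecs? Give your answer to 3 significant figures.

1.21×10^4 pc

m − M = 5 log₁₀(d/10 pc)
22.31 − (6.9) = 15.41 = 5 log₁₀(d/10)
d = 10 × 10^(15.41/5) = 10 × 10^3.082 = 1.208×10^4 pc.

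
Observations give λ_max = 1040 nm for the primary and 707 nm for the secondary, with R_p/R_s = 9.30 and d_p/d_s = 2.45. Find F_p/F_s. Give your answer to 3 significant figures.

Wien's law: T_p/T_s = λ_s/λ_p = 707/1040 = 0.6798.
L_p/L_s = (R_p/R_s)²(T_p/T_s)⁴ = (9.30)²(0.6798)⁴ = 18.47.
F_p/F_s = (L_p/L_s)/(d_p/d_s)² = 18.47/(2.45)² = 3.077.

3.08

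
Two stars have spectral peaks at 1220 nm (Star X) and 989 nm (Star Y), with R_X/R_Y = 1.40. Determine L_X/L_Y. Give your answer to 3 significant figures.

Wien's law gives T ∝ 1/λ_max, so T_X/T_Y = λ_Y/λ_X = 989/1220 = 0.8107.
Then L ∝ R²T⁴ gives L_X/L_Y = (1.40)² × (0.8107)⁴ = 1.960 × 0.4319 = 0.8465.

0.846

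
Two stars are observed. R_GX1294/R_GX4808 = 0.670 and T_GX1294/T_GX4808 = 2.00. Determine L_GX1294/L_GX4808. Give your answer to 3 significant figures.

From the Stefan–Boltzmann law, L ∝ R²T⁴, so
L_GX1294/L_GX4808 = (R_GX1294/R_GX4808)² (T_GX1294/T_GX4808)⁴ = (0.670)² × (2.00)⁴ = 0.4489 × 16.00 = 7.182.

7.18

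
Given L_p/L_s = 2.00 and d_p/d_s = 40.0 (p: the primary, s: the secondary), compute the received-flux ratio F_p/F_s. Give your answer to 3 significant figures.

0.00125

F = L/(4πd²), so F_p/F_s = (L_p/L_s) / (d_p/d_s)²
= 2.00 / (40.0)² = 2.00 / 1600 = 0.001250.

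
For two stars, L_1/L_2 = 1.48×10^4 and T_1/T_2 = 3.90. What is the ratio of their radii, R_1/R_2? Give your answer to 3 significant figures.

L ∝ R²T⁴ gives R ∝ √L / T², so
R_1/R_2 = √(1.48×10^4) / (3.90)² = 121.7 / 15.21 = 7.998.

8.00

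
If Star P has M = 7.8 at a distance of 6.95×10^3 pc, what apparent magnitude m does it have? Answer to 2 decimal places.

m = M + 5 log₁₀(d/10 pc) = 7.8 + 5 log₁₀(6.95×10^3/10)
  = 7.8 + 5 × 2.842 = 7.8 + 14.21 = 22.01.

22.01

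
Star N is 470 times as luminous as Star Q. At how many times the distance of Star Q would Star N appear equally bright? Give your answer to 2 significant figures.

Equal flux requires L_N/d_N² = L_Q/d_Q², so d_N/d_Q = √(L_N/L_Q)
= √(470) = 21.68.

22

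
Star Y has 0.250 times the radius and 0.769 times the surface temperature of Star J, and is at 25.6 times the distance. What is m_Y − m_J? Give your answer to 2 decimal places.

L_Y/L_J = (0.250)²(0.769)⁴ = 0.02186.
F_Y/F_J = (L_Y/L_J)/(d_Y/d_J)² = 0.02186/655.4 = 3.335×10^-5.
m_Y − m_J = −2.5 log₁₀(3.335×10^-5) = 11.19.

11.19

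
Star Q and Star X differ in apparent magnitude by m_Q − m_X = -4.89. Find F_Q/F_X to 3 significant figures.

90.4

F_Q/F_X = 10^(−(m_Q − m_X)/2.5) = 10^(4.89/2.5) = 10^1.956 = 90.36.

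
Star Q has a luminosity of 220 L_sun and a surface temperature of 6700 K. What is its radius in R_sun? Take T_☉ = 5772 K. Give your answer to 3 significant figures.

R/R_☉ = √(L/L_☉) / (T/T_☉)² = √(220) / (1.161)²
       = 14.83 / 1.347 = 11.01.

11.0 R_sun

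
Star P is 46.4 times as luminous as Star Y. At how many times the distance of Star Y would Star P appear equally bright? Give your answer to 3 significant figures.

6.81

Equal flux requires L_P/d_P² = L_Y/d_Y², so d_P/d_Y = √(L_P/L_Y)
= √(46.4) = 6.812.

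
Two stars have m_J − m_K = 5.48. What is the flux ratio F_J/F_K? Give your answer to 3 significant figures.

0.00643

F_J/F_K = 10^(−(m_J − m_K)/2.5) = 10^(-5.48/2.5) = 10^-2.192 = 0.006427.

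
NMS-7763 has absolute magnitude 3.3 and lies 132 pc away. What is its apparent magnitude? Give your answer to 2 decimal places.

m = M + 5 log₁₀(d/10 pc) = 3.3 + 5 log₁₀(132/10)
  = 3.3 + 5 × 1.121 = 3.3 + 5.60 = 8.90.

8.90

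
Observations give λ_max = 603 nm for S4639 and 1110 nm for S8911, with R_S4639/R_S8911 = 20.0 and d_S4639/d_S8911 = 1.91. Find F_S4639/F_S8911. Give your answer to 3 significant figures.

1.26×10^3

Wien's law: T_S4639/T_S8911 = λ_S8911/λ_S4639 = 1110/603 = 1.841.
L_S4639/L_S8911 = (R_S4639/R_S8911)²(T_S4639/T_S8911)⁴ = (20.0)²(1.841)⁴ = 4593.
F_S4639/F_S8911 = (L_S4639/L_S8911)/(d_S4639/d_S8911)² = 4593/(1.91)² = 1259.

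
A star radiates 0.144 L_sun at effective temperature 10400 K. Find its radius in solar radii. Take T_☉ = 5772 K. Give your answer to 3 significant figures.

0.117 solar radii

R/R_☉ = √(L/L_☉) / (T/T_☉)² = √(0.144) / (1.802)²
       = 0.3795 / 3.246 = 0.1169.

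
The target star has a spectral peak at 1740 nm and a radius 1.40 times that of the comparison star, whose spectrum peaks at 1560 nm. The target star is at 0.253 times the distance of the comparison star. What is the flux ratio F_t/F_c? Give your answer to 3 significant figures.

19.8

Wien's law: T_t/T_c = λ_c/λ_t = 1560/1740 = 0.8966.
L_t/L_c = (R_t/R_c)²(T_t/T_c)⁴ = (1.40)²(0.8966)⁴ = 1.266.
F_t/F_c = (L_t/L_c)/(d_t/d_c)² = 1.266/(0.253)² = 19.78.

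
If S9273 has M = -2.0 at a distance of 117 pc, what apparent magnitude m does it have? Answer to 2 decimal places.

m = M + 5 log₁₀(d/10 pc) = -2.0 + 5 log₁₀(117/10)
  = -2.0 + 5 × 1.068 = -2.0 + 5.34 = 3.34.

3.34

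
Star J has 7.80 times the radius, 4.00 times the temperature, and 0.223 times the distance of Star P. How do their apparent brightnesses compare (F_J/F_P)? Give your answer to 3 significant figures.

L_J/L_P = (R_J/R_P)²(T_J/T_P)⁴ = (7.80)² × (4.00)⁴ = 1.558×10^4.
F_J/F_P = (L_J/L_P)/(d_J/d_P)² = 1.558×10^4 / (0.223)² = 3.132×10^5.

3.13×10^5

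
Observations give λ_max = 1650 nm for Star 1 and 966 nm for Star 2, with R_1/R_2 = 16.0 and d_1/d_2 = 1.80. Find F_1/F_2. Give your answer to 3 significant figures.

9.28

Wien's law: T_1/T_2 = λ_2/λ_1 = 966/1650 = 0.5855.
L_1/L_2 = (R_1/R_2)²(T_1/T_2)⁴ = (16.0)²(0.5855)⁴ = 30.08.
F_1/F_2 = (L_1/L_2)/(d_1/d_2)² = 30.08/(1.80)² = 9.283.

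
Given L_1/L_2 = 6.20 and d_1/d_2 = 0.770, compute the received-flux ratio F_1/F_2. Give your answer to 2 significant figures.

F = L/(4πd²), so F_1/F_2 = (L_1/L_2) / (d_1/d_2)²
= 6.20 / (0.770)² = 6.20 / 0.5929 = 10.46.

10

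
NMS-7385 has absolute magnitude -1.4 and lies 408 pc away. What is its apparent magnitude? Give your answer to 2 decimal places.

m = M + 5 log₁₀(d/10 pc) = -1.4 + 5 log₁₀(408/10)
  = -1.4 + 5 × 1.611 = -1.4 + 8.05 = 6.65.

6.65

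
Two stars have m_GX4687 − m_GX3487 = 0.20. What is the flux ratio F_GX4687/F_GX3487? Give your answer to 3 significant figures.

0.832

F_GX4687/F_GX3487 = 10^(−(m_GX4687 − m_GX3487)/2.5) = 10^(-0.20/2.5) = 10^-0.080 = 0.8318.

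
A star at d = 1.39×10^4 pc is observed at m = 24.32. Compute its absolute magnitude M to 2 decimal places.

M = m − 5 log₁₀(d/10 pc) = 24.32 − 5 log₁₀(1.39×10^4/10)
  = 24.32 − 5 × 3.143 = 24.32 − 15.72 = 8.60.

8.60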